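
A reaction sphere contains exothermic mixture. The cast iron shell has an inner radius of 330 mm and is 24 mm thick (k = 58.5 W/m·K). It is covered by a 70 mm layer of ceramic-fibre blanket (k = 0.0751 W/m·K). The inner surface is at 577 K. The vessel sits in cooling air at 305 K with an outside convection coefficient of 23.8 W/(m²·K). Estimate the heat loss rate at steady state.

Spherical conduction: R = (1/r_in − 1/r_out)/(4πk) per layer; series-sum.
R_cast iron shell = (1/0.33 − 1/0.354)/(4π×58.5) = 2.795×10^-4 K/W
R_ceramic-fibre blanket = (1/0.354 − 1/0.424)/(4π×0.0751) = 0.4942 K/W
R_outer film = 1/(h·4πr_o²) = 1/(23.8×4π×0.424²) = 0.0186 K/W
R_total = 0.5131 K/W
Q = ΔT/R_total = 272/0.5131

Q ≈ 530 W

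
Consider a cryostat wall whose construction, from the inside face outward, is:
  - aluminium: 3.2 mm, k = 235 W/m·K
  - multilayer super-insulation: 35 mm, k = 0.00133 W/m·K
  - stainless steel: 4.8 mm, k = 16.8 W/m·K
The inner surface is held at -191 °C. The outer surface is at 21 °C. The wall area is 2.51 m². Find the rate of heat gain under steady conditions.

Q ≈ 20.2 W

Thermal resistances in series:
R_aluminium = L/(kA) = 0.0032/(235×2.51) = 5.425×10^-6 K/W
R_multilayer super-insulation = L/(kA) = 0.035/(0.00133×2.51) = 10.48 K/W
R_stainless steel = L/(kA) = 0.0048/(16.8×2.51) = 1.138×10^-4 K/W
R_total = 10.48 K/W
Q = ΔT / R_total = 212 / 10.48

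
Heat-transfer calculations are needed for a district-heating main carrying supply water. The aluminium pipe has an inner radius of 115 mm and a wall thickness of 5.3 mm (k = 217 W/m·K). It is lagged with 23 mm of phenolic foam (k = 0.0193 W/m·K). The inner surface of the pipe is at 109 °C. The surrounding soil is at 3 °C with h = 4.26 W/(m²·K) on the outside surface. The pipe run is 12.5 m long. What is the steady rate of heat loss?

Q ≈ 778 W

Radial resistances (cylindrical: R_cond = ln(r_o/r_i)/(2πkL), R_conv = 1/(h·2πrL)):
R_aluminium pipe wall = ln(120.3/115)/(2π×217×12.5) = 2.644×10^-6 K/W
R_phenolic foam = ln(143.3/120.3)/(2π×0.0193×12.5) = 0.1154 K/W
R_outer film = 1/(h_o·2πr_oL) = 1/(4.26×2π×0.1433×12.5) = 0.02086 K/W
R_total = 0.1363 K/W
Q = ΔT/R_total = 106/0.1363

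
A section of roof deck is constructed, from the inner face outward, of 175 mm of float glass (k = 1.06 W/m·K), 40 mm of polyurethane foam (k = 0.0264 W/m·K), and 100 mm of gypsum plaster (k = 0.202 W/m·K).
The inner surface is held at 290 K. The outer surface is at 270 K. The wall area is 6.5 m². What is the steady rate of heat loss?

Using the resistance-network approach (series):
R_float glass = L/(kA) = 0.175/(1.06×6.5) = 0.0254 K/W
R_polyurethane foam = L/(kA) = 0.04/(0.0264×6.5) = 0.2331 K/W
R_gypsum plaster = L/(kA) = 0.1/(0.202×6.5) = 0.07616 K/W
R_total = 0.3347 K/W
Q = ΔT / R_total = 20 / 0.3347

Q ≈ 59.8 W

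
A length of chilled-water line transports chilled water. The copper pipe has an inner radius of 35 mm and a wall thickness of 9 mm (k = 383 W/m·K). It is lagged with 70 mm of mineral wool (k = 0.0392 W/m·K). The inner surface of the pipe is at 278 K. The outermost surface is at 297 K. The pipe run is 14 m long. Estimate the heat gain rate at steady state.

Per-layer cylindrical resistances, series-summed:
R_copper pipe wall = ln(44/35)/(2π×383×14) = 6.792×10^-6 K/W
R_mineral wool = ln(114/44)/(2π×0.0392×14) = 0.2761 K/W
R_total = 0.2761 K/W
Q = ΔT/R_total = 19/0.2761

Q ≈ 68.8 W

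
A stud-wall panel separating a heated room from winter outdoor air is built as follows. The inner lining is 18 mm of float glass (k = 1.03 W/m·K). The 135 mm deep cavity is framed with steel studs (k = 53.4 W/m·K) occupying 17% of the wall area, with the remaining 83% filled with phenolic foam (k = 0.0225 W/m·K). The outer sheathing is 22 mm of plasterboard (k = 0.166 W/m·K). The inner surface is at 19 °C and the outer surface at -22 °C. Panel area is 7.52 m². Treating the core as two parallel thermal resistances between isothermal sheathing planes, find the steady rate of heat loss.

Q ≈ 1870 W

Sheathing layers in series; stud and cavity paths in parallel between them.
R_inner = 0.018/(1.03×7.52) = 0.002324 K/W
R_stud  = 0.135/(53.4×0.17×7.52) = 0.001978 K/W
R_cav   = 0.135/(0.0225×0.83×7.52) = 0.9613 K/W
1/R_core = 1/R_stud + 1/R_cav → R_core = 0.001973 K/W
R_outer = 0.022/(0.166×7.52) = 0.01762 K/W
R_total = 0.02192 K/W
Q = ΔT/R_total = 41/0.02192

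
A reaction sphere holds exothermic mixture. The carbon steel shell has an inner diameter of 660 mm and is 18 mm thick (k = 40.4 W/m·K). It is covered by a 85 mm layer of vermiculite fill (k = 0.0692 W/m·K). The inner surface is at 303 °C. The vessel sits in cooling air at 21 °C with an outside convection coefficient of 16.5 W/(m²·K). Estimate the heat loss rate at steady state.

For a spherical shell R = (1/r₁ − 1/r₂)/(4πk); film R = 1/(h·4πr²). In series:
R_carbon steel shell = (1/0.33 − 1/0.348)/(4π×40.4) = 3.087×10^-4 K/W
R_vermiculite fill = (1/0.348 − 1/0.433)/(4π×0.0692) = 0.6487 K/W
R_outer film = 1/(h·4πr_o²) = 1/(16.5×4π×0.433²) = 0.02572 K/W
R_total = 0.6747 K/W
Q = ΔT/R_total = 282/0.6747

Q ≈ 418 W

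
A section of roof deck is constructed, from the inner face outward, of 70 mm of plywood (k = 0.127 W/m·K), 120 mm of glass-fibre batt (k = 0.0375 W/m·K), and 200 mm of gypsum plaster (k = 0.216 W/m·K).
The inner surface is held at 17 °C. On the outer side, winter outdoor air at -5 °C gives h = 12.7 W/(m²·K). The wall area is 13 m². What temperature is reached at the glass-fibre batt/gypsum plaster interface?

T ≈ -0.353 °C

Model the wall as resistances in series:
R_plywood = L/(kA) = 0.07/(0.127×13) = 0.0424 K/W
R_glass-fibre batt = L/(kA) = 0.12/(0.0375×13) = 0.2462 K/W
R_gypsum plaster = L/(kA) = 0.2/(0.216×13) = 0.07123 K/W
R_outer film = 1/(h_o·A) = 1/(12.7×13) = 0.006057 K/W
R_total = 0.3658 K/W;  Q = ΔT/R_total = 22/0.3658 = 60.14 W
T_interface = T_inner − Q·ΣR(inner→interface) = 17 − 60.1×0.2886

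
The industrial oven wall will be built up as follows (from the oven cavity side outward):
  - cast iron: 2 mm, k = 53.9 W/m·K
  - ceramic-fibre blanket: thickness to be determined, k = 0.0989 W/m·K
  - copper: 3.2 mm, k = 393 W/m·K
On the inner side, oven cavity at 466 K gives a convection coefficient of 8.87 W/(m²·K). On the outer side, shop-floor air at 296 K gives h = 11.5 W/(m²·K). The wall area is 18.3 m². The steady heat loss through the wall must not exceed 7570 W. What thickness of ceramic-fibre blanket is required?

L ≈ 20.9 mm

Series thermal resistances:
R_inner film = 1/(h_i·A) = 1/(8.87×18.3) = 0.006161 K/W
R_cast iron = L/(kA) = 0.002/(53.9×18.3) = 2.028×10^-6 K/W
R_copper = L/(kA) = 0.0032/(393×18.3) = 4.449×10^-7 K/W
R_outer film = 1/(h_o·A) = 1/(11.5×18.3) = 0.004752 K/W
Sum of the known resistances R_other = 0.01091 K/W
Required total resistance R_tot = ΔT/Q_allow = 170/7570 = 0.02246 K/W
R_ceramic-fibre blanket = R_tot − R_other = 0.01154 K/W
L = R·k·A = 0.01154×0.0989×18.3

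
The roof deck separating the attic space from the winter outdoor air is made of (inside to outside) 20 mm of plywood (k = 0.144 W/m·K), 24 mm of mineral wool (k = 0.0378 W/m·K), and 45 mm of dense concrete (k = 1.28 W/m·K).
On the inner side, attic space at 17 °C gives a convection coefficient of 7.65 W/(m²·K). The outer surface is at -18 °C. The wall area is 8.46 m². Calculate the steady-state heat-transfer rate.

Treating each layer as a thermal resistance in series:
R_inner film = 1/(h_i·A) = 1/(7.65×8.46) = 0.01545 K/W
R_plywood = L/(kA) = 0.02/(0.144×8.46) = 0.01642 K/W
R_mineral wool = L/(kA) = 0.024/(0.0378×8.46) = 0.07505 K/W
R_dense concrete = L/(kA) = 0.045/(1.28×8.46) = 0.004156 K/W
R_total = 0.1111 K/W
Q = ΔT / R_total = 35 / 0.1111

Q ≈ 315 W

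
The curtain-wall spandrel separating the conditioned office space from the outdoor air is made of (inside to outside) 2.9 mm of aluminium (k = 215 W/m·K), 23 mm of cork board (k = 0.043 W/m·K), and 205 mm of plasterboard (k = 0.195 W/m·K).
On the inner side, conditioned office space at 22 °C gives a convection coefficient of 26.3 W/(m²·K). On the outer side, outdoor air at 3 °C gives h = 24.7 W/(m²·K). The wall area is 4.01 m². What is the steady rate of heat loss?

Q ≈ 45.8 W

Series thermal resistances:
R_inner film = 1/(h_i·A) = 1/(26.3×4.01) = 0.009482 K/W
R_aluminium = L/(kA) = 0.0029/(215×4.01) = 3.364×10^-6 K/W
R_cork board = L/(kA) = 0.023/(0.043×4.01) = 0.1334 K/W
R_plasterboard = L/(kA) = 0.205/(0.195×4.01) = 0.2622 K/W
R_outer film = 1/(h_o·A) = 1/(24.7×4.01) = 0.0101 K/W
R_total = 0.4151 K/W
Q = ΔT / R_total = 19 / 0.4151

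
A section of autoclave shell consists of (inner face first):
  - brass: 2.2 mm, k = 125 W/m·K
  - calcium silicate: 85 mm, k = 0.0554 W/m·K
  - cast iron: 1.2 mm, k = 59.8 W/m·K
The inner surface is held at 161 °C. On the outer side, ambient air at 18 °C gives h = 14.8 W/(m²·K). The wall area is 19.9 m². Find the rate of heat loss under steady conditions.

Using the resistance-network approach (series):
R_brass = L/(kA) = 0.0022/(125×19.9) = 8.844×10^-7 K/W
R_calcium silicate = L/(kA) = 0.085/(0.0554×19.9) = 0.0771 K/W
R_cast iron = L/(kA) = 0.0012/(59.8×19.9) = 1.008×10^-6 K/W
R_outer film = 1/(h_o·A) = 1/(14.8×19.9) = 0.003395 K/W
R_total = 0.0805 K/W
Q = ΔT / R_total = 143 / 0.0805

Q ≈ 1780 W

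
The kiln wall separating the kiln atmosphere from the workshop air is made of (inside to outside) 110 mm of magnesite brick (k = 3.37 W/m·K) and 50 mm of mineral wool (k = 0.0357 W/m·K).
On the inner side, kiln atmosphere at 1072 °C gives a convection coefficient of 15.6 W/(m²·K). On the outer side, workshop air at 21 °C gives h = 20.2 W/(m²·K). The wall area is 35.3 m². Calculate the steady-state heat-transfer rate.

Q ≈ 24000 W

Series thermal resistances:
R_inner film = 1/(h_i·A) = 1/(15.6×35.3) = 0.001816 K/W
R_magnesite brick = L/(kA) = 0.11/(3.37×35.3) = 9.247×10^-4 K/W
R_mineral wool = L/(kA) = 0.05/(0.0357×35.3) = 0.03968 K/W
R_outer film = 1/(h_o·A) = 1/(20.2×35.3) = 0.001402 K/W
R_total = 0.04382 K/W
Q = ΔT / R_total = 1051 / 0.04382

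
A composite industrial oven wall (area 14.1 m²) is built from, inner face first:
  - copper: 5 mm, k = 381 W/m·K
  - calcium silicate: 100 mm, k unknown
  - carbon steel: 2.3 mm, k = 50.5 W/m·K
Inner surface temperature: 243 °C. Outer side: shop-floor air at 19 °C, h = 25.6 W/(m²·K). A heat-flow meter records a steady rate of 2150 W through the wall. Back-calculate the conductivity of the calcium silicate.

Series thermal resistances:
R_copper = L/(kA) = 0.005/(381×14.1) = 9.307×10^-7 K/W
R_carbon steel = L/(kA) = 0.0023/(50.5×14.1) = 3.23×10^-6 K/W
R_outer film = 1/(h_o·A) = 1/(25.6×14.1) = 0.00277 K/W
Sum of known resistances R_other = 0.002775 K/W
Total R = ΔT/Q = 224/2150 = 0.1042 K/W
R_calcium silicate = R_total − R_other = 0.1014 K/W
k = L/(R·A) = 0.1/(0.1014×14.1)

k ≈ 0.0699 W/(m·K)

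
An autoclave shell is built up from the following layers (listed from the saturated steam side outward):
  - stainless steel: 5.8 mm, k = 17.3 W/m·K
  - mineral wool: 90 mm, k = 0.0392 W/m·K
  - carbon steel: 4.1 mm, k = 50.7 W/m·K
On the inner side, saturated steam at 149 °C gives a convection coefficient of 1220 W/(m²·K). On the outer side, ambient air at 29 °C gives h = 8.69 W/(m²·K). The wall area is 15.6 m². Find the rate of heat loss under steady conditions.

Q ≈ 776 W

Treating each layer as a thermal resistance in series:
R_inner film = 1/(h_i·A) = 1/(1220×15.6) = 5.254×10^-5 K/W
R_stainless steel = L/(kA) = 0.0058/(17.3×15.6) = 2.149×10^-5 K/W
R_mineral wool = L/(kA) = 0.09/(0.0392×15.6) = 0.1472 K/W
R_carbon steel = L/(kA) = 0.0041/(50.7×15.6) = 5.184×10^-6 K/W
R_outer film = 1/(h_o·A) = 1/(8.69×15.6) = 0.007377 K/W
R_total = 0.1546 K/W
Q = ΔT / R_total = 120 / 0.1546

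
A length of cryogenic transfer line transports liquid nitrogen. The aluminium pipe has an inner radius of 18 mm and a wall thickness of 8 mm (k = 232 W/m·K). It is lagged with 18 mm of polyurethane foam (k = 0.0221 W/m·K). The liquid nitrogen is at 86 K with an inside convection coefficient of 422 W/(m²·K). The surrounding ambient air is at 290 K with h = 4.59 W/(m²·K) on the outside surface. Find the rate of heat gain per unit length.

q′ ≈ 44.4 W/m

Per-layer cylindrical resistances, series-summed:
R_inner film = 1/(h_i·2πr₁L) = 1/(422×2π×0.018×1) = 0.02095 K/W
R_aluminium pipe wall = ln(26/18)/(2π×232×1) = 2.523×10^-4 K/W
R_polyurethane foam = ln(44/26)/(2π×0.0221×1) = 3.789 K/W
R_outer film = 1/(h_o·2πr_oL) = 1/(4.59×2π×0.044×1) = 0.7881 K/W
R_total = 4.598 K/W
Q = ΔT/R_total = 204/4.598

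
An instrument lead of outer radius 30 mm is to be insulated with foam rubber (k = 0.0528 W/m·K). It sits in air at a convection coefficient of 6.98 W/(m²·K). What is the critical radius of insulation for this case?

For a cylinder r_cr = k/h = 0.0528/6.98
r_cr = 7.56 mm; since the bare radius (30 mm) is above r_cr, any added insulation will reduce heat loss.

r_cr ≈ 7.56 mm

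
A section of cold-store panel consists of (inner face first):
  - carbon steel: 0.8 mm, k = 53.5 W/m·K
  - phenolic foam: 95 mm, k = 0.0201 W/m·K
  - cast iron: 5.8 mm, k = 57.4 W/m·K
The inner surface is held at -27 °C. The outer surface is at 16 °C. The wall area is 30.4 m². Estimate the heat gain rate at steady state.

Q ≈ 277 W

Series thermal resistances:
R_carbon steel = L/(kA) = 0.0008/(53.5×30.4) = 4.919×10^-7 K/W
R_phenolic foam = L/(kA) = 0.095/(0.0201×30.4) = 0.1555 K/W
R_cast iron = L/(kA) = 0.0058/(57.4×30.4) = 3.324×10^-6 K/W
R_total = 0.1555 K/W
Q = ΔT / R_total = 43 / 0.1555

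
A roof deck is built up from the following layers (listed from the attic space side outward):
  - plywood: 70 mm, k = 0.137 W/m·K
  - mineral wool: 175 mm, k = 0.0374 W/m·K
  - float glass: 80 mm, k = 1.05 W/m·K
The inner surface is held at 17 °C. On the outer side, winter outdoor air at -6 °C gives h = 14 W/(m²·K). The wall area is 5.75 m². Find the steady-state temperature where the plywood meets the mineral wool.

Using the resistance-network approach (series):
R_plywood = L/(kA) = 0.07/(0.137×5.75) = 0.08886 K/W
R_mineral wool = L/(kA) = 0.175/(0.0374×5.75) = 0.8138 K/W
R_float glass = L/(kA) = 0.08/(1.05×5.75) = 0.01325 K/W
R_outer film = 1/(h_o·A) = 1/(14×5.75) = 0.01242 K/W
R_total = 0.9283 K/W;  Q = ΔT/R_total = 23/0.9283 = 24.78 W
T_interface = T_inner − Q·ΣR(inner→interface) = 17 − 24.8×0.08886

T ≈ 14.8 °C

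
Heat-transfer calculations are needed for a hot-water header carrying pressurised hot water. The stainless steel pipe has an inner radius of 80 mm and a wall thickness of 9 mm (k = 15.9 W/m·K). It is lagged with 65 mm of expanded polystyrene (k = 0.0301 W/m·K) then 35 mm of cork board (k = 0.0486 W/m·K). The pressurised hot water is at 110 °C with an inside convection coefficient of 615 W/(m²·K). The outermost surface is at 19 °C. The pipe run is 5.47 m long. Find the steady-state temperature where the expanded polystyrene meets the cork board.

Per-layer cylindrical resistances, series-summed:
R_inner film = 1/(h_i·2πr₁L) = 1/(615×2π×0.08×5.47) = 5.914×10^-4 K/W
R_stainless steel pipe wall = ln(89/80)/(2π×15.9×5.47) = 1.951×10^-4 K/W
R_expanded polystyrene = ln(154/89)/(2π×0.0301×5.47) = 0.53 K/W
R_cork board = ln(189/154)/(2π×0.0486×5.47) = 0.1226 K/W
R_total = 0.6534 K/W
Q = ΔT/R_total = 91/0.6534
Q = 139 W
T_interface = T_inner − Q·ΣR(inner→interface) = 110 − 139×0.5308

T ≈ 36.1 °C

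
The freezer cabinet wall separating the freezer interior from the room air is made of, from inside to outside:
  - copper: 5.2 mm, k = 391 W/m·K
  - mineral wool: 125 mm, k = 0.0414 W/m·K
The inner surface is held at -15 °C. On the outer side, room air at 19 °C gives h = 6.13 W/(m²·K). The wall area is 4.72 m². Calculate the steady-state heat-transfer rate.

Model the wall as resistances in series:
R_copper = L/(kA) = 0.0052/(391×4.72) = 2.818×10^-6 K/W
R_mineral wool = L/(kA) = 0.125/(0.0414×4.72) = 0.6397 K/W
R_outer film = 1/(h_o·A) = 1/(6.13×4.72) = 0.03456 K/W
R_total = 0.6743 K/W
Q = ΔT / R_total = 34 / 0.6743

Q ≈ 50.4 W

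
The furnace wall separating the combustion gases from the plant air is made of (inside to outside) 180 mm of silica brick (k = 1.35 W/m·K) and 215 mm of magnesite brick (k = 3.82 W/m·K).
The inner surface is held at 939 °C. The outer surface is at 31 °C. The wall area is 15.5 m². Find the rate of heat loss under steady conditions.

Q ≈ 74200 W

Thermal resistances in series:
R_silica brick = L/(kA) = 0.18/(1.35×15.5) = 0.008602 K/W
R_magnesite brick = L/(kA) = 0.215/(3.82×15.5) = 0.003631 K/W
R_total = 0.01223 K/W
Q = ΔT / R_total = 908 / 0.01223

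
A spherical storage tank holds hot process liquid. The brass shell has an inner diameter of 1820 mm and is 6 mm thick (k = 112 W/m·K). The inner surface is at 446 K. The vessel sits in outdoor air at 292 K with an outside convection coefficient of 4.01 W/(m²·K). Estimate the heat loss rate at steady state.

Radial (spherical) resistances in series:
R_brass shell = (1/0.91 − 1/0.916)/(4π×112) = 5.114×10^-6 K/W
R_outer film = 1/(h·4πr_o²) = 1/(4.01×4π×0.916²) = 0.02365 K/W
R_total = 0.02366 K/W
Q = ΔT/R_total = 154/0.02366

Q ≈ 6510 W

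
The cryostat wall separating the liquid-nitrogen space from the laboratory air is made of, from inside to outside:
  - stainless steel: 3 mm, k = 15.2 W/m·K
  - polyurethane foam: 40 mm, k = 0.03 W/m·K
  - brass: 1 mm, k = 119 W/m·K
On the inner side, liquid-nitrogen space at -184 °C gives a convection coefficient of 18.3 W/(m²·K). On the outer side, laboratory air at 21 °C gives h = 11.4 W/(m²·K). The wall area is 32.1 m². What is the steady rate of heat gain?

Series thermal resistances:
R_inner film = 1/(h_i·A) = 1/(18.3×32.1) = 0.001702 K/W
R_stainless steel = L/(kA) = 0.003/(15.2×32.1) = 6.149×10^-6 K/W
R_polyurethane foam = L/(kA) = 0.04/(0.03×32.1) = 0.04154 K/W
R_brass = L/(kA) = 0.001/(119×32.1) = 2.618×10^-7 K/W
R_outer film = 1/(h_o·A) = 1/(11.4×32.1) = 0.002733 K/W
R_total = 0.04598 K/W
Q = ΔT / R_total = 205 / 0.04598

Q ≈ 4460 W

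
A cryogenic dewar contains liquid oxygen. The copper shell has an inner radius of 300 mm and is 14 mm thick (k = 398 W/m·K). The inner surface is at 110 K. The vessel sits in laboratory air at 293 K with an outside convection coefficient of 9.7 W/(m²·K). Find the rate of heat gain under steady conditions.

Q ≈ 2200 W

Spherical conduction: R = (1/r_in − 1/r_out)/(4πk) per layer; series-sum.
R_copper shell = (1/0.3 − 1/0.314)/(4π×398) = 2.972×10^-5 K/W
R_outer film = 1/(h·4πr_o²) = 1/(9.7×4π×0.314²) = 0.08321 K/W
R_total = 0.08324 K/W
Q = ΔT/R_total = 183/0.08324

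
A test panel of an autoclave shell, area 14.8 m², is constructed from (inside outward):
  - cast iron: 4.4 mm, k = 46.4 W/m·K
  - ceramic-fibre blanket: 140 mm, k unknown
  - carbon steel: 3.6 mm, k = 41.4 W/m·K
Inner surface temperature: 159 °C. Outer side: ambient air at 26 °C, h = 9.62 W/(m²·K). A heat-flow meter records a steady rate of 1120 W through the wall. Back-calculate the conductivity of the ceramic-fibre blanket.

Treating each layer as a thermal resistance in series:
R_cast iron = L/(kA) = 0.0044/(46.4×14.8) = 6.407×10^-6 K/W
R_carbon steel = L/(kA) = 0.0036/(41.4×14.8) = 5.875×10^-6 K/W
R_outer film = 1/(h_o·A) = 1/(9.62×14.8) = 0.007024 K/W
Sum of known resistances R_other = 0.007036 K/W
Total R = ΔT/Q = 133/1120 = 0.1187 K/W
R_ceramic-fibre blanket = R_total − R_other = 0.1117 K/W
k = L/(R·A) = 0.14/(0.1117×14.8)

k ≈ 0.0847 W/(m·K)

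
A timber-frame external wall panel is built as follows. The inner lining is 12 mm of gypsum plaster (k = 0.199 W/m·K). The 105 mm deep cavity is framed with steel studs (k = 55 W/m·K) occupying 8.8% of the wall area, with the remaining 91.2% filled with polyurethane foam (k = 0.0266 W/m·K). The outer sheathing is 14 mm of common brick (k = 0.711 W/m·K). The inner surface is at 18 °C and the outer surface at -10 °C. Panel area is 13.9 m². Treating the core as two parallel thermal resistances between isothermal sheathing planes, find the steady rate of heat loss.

Sheathing layers in series; stud and cavity paths in parallel between them.
R_inner = 0.012/(0.199×13.9) = 0.004338 K/W
R_stud  = 0.105/(55×0.088×13.9) = 0.001561 K/W
R_cav   = 0.105/(0.0266×0.912×13.9) = 0.3114 K/W
1/R_core = 1/R_stud + 1/R_cav → R_core = 0.001553 K/W
R_outer = 0.014/(0.711×13.9) = 0.001417 K/W
R_total = 0.007308 K/W
Q = ΔT/R_total = 28/0.007308

Q ≈ 3830 W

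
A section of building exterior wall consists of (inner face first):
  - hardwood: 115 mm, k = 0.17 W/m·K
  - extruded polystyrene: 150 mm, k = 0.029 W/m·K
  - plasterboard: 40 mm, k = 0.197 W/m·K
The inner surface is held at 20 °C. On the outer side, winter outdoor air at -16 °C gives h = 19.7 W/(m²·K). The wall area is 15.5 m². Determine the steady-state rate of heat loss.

Q ≈ 91.4 W

Series thermal resistances:
R_hardwood = L/(kA) = 0.115/(0.17×15.5) = 0.04364 K/W
R_extruded polystyrene = L/(kA) = 0.15/(0.029×15.5) = 0.3337 K/W
R_plasterboard = L/(kA) = 0.04/(0.197×15.5) = 0.0131 K/W
R_outer film = 1/(h_o·A) = 1/(19.7×15.5) = 0.003275 K/W
R_total = 0.3937 K/W
Q = ΔT / R_total = 36 / 0.3937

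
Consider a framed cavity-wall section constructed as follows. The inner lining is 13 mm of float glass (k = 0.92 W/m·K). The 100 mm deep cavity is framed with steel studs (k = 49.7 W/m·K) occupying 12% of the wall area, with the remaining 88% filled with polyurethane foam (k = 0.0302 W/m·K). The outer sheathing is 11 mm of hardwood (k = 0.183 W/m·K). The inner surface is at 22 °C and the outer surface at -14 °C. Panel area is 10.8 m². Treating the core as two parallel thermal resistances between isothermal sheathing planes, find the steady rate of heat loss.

Q ≈ 4280 W

Sheathing layers in series; stud and cavity paths in parallel between them.
R_inner = 0.013/(0.92×10.8) = 0.001308 K/W
R_stud  = 0.1/(49.7×0.12×10.8) = 0.001553 K/W
R_cav   = 0.1/(0.0302×0.88×10.8) = 0.3484 K/W
1/R_core = 1/R_stud + 1/R_cav → R_core = 0.001546 K/W
R_outer = 0.011/(0.183×10.8) = 0.005566 K/W
R_total = 0.00842 K/W
Q = ΔT/R_total = 36/0.00842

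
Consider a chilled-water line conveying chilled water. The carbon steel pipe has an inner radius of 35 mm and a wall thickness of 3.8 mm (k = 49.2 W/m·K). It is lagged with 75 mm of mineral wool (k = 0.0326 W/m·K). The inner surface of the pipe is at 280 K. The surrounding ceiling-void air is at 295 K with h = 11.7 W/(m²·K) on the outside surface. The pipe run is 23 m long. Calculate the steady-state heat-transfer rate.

Treating each annulus and film as a series resistance:
R_carbon steel pipe wall = ln(38.8/35)/(2π×49.2×23) = 1.45×10^-5 K/W
R_mineral wool = ln(113.8/38.8)/(2π×0.0326×23) = 0.2284 K/W
R_outer film = 1/(h_o·2πr_oL) = 1/(11.7×2π×0.1138×23) = 0.005197 K/W
R_total = 0.2336 K/W
Q = ΔT/R_total = 15/0.2336

Q ≈ 64.2 W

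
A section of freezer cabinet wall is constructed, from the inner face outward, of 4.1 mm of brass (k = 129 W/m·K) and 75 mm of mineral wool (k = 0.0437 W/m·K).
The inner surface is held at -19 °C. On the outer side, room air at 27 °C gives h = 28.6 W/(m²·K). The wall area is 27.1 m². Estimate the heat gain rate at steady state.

Model the wall as resistances in series:
R_brass = L/(kA) = 0.0041/(129×27.1) = 1.173×10^-6 K/W
R_mineral wool = L/(kA) = 0.075/(0.0437×27.1) = 0.06333 K/W
R_outer film = 1/(h_o·A) = 1/(28.6×27.1) = 0.00129 K/W
R_total = 0.06462 K/W
Q = ΔT / R_total = 46 / 0.06462

Q ≈ 712 W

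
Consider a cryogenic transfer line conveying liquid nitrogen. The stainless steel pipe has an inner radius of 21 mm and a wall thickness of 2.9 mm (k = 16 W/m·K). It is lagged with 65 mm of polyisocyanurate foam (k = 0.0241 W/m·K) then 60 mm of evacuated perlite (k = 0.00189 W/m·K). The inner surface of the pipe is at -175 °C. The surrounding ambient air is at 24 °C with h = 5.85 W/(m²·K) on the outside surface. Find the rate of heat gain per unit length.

For a radial system each layer contributes R = ln(r_out/r_in)/(2πkL); films add R = 1/(hA).
R_stainless steel pipe wall = ln(23.9/21)/(2π×16×1) = 0.001287 K/W
R_polyisocyanurate foam = ln(88.9/23.9)/(2π×0.0241×1) = 8.675 K/W
R_evacuated perlite = ln(148.9/88.9)/(2π×0.00189×1) = 43.43 K/W
R_outer film = 1/(h_o·2πr_oL) = 1/(5.85×2π×0.1489×1) = 0.1827 K/W
R_total = 52.29 K/W
Q = ΔT/R_total = 199/52.29

q′ ≈ 3.81 W/m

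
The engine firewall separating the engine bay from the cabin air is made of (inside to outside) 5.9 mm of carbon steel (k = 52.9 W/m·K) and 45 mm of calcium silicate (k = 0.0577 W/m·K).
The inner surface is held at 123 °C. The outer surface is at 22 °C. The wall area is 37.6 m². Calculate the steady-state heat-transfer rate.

Q ≈ 4870 W

Model the wall as resistances in series:
R_carbon steel = L/(kA) = 0.0059/(52.9×37.6) = 2.966×10^-6 K/W
R_calcium silicate = L/(kA) = 0.045/(0.0577×37.6) = 0.02074 K/W
R_total = 0.02074 K/W
Q = ΔT / R_total = 101 / 0.02074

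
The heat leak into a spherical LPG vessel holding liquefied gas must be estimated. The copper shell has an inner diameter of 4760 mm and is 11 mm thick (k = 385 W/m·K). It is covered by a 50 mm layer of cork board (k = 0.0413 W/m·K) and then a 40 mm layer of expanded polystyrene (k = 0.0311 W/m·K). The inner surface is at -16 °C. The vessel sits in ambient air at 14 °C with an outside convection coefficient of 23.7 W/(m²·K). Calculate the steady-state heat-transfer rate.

Q ≈ 884 W

Each spherical layer contributes R = (1/r_i − 1/r_o)/(4πk):
R_copper shell = (1/2.38 − 1/2.391)/(4π×385) = 3.995×10^-7 K/W
R_cork board = (1/2.391 − 1/2.441)/(4π×0.0413) = 0.01651 K/W
R_expanded polystyrene = (1/2.441 − 1/2.481)/(4π×0.0311) = 0.0169 K/W
R_outer film = 1/(h·4πr_o²) = 1/(23.7×4π×2.481²) = 5.455×10^-4 K/W
R_total = 0.03395 K/W
Q = ΔT/R_total = 30/0.03395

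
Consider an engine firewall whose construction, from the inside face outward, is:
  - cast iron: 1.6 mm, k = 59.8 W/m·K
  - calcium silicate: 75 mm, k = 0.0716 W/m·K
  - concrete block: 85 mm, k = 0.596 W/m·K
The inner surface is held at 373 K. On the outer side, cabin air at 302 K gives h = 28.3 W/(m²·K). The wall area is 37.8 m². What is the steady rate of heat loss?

Treating each layer as a thermal resistance in series:
R_cast iron = L/(kA) = 0.0016/(59.8×37.8) = 7.078×10^-7 K/W
R_calcium silicate = L/(kA) = 0.075/(0.0716×37.8) = 0.02771 K/W
R_concrete block = L/(kA) = 0.085/(0.596×37.8) = 0.003773 K/W
R_outer film = 1/(h_o·A) = 1/(28.3×37.8) = 9.348×10^-4 K/W
R_total = 0.03242 K/W
Q = ΔT / R_total = 71 / 0.03242

Q ≈ 2190 W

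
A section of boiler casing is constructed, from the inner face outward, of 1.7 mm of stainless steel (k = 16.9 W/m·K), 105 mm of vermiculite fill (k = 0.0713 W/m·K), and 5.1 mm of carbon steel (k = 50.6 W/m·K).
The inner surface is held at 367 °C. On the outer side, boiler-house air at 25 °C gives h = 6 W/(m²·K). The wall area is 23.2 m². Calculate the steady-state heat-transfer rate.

Using the resistance-network approach (series):
R_stainless steel = L/(kA) = 0.0017/(16.9×23.2) = 4.336×10^-6 K/W
R_vermiculite fill = L/(kA) = 0.105/(0.0713×23.2) = 0.06348 K/W
R_carbon steel = L/(kA) = 0.0051/(50.6×23.2) = 4.344×10^-6 K/W
R_outer film = 1/(h_o·A) = 1/(6×23.2) = 0.007184 K/W
R_total = 0.07067 K/W
Q = ΔT / R_total = 342 / 0.07067

Q ≈ 4840 W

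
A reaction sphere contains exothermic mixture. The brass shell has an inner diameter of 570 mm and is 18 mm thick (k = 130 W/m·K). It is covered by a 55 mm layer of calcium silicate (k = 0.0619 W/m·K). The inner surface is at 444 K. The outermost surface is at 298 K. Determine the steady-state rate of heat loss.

Spherical conduction: R = (1/r_in − 1/r_out)/(4πk) per layer; series-sum.
R_brass shell = (1/0.285 − 1/0.303)/(4π×130) = 1.276×10^-4 K/W
R_calcium silicate = (1/0.303 − 1/0.358)/(4π×0.0619) = 0.6518 K/W
R_total = 0.652 K/W
Q = ΔT/R_total = 146/0.652

Q ≈ 224 W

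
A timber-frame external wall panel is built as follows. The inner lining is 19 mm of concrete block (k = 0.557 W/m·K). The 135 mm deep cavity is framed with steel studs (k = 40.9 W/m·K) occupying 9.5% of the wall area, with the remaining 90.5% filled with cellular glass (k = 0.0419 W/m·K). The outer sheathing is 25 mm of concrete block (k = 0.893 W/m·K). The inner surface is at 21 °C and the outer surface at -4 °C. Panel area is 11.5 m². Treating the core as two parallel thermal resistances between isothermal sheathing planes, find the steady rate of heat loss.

Q ≈ 2980 W

Sheathing layers in series; stud and cavity paths in parallel between them.
R_inner = 0.019/(0.557×11.5) = 0.002966 K/W
R_stud  = 0.135/(40.9×0.095×11.5) = 0.003021 K/W
R_cav   = 0.135/(0.0419×0.905×11.5) = 0.3096 K/W
1/R_core = 1/R_stud + 1/R_cav → R_core = 0.002992 K/W
R_outer = 0.025/(0.893×11.5) = 0.002434 K/W
R_total = 0.008393 K/W
Q = ΔT/R_total = 25/0.008393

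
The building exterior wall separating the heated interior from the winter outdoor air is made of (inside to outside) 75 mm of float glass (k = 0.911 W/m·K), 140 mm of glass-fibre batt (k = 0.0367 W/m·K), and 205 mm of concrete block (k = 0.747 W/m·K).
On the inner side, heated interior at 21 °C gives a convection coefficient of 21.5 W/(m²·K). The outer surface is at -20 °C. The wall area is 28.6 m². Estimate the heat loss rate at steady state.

Q ≈ 278 W

Treating each layer as a thermal resistance in series:
R_inner film = 1/(h_i·A) = 1/(21.5×28.6) = 0.001626 K/W
R_float glass = L/(kA) = 0.075/(0.911×28.6) = 0.002879 K/W
R_glass-fibre batt = L/(kA) = 0.14/(0.0367×28.6) = 0.1334 K/W
R_concrete block = L/(kA) = 0.205/(0.747×28.6) = 0.009595 K/W
R_total = 0.1475 K/W
Q = ΔT / R_total = 41 / 0.1475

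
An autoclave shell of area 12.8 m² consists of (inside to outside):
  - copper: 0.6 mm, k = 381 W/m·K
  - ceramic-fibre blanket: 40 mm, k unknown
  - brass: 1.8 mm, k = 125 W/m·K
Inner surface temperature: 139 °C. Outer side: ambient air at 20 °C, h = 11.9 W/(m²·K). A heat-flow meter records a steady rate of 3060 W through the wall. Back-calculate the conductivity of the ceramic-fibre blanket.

k ≈ 0.0967 W/(m·K)

Using the resistance-network approach (series):
R_copper = L/(kA) = 0.0006/(381×12.8) = 1.23×10^-7 K/W
R_brass = L/(kA) = 0.0018/(125×12.8) = 1.125×10^-6 K/W
R_outer film = 1/(h_o·A) = 1/(11.9×12.8) = 0.006565 K/W
Sum of known resistances R_other = 0.006566 K/W
Total R = ΔT/Q = 119/3060 = 0.03889 K/W
R_ceramic-fibre blanket = R_total − R_other = 0.03232 K/W
k = L/(R·A) = 0.04/(0.03232×12.8)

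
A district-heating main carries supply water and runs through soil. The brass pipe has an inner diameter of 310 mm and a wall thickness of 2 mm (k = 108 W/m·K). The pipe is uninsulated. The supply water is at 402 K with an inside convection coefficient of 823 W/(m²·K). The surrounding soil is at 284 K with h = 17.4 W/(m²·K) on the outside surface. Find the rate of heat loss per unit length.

Per-layer cylindrical resistances, series-summed:
R_inner film = 1/(h_i·2πr₁L) = 1/(823×2π×0.155×1) = 0.001248 K/W
R_brass pipe wall = ln(157/155)/(2π×108×1) = 1.889×10^-5 K/W
R_outer film = 1/(h_o·2πr_oL) = 1/(17.4×2π×0.157×1) = 0.05826 K/W
R_total = 0.05953 K/W
Q = ΔT/R_total = 118/0.05953

q′ ≈ 1980 W/m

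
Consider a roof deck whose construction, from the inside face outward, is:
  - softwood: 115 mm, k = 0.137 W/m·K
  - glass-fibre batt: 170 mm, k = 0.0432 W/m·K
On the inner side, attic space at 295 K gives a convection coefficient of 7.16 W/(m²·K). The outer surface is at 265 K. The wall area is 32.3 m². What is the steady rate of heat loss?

Series thermal resistances:
R_inner film = 1/(h_i·A) = 1/(7.16×32.3) = 0.004324 K/W
R_softwood = L/(kA) = 0.115/(0.137×32.3) = 0.02599 K/W
R_glass-fibre batt = L/(kA) = 0.17/(0.0432×32.3) = 0.1218 K/W
R_total = 0.1521 K/W
Q = ΔT / R_total = 30 / 0.1521

Q ≈ 197 W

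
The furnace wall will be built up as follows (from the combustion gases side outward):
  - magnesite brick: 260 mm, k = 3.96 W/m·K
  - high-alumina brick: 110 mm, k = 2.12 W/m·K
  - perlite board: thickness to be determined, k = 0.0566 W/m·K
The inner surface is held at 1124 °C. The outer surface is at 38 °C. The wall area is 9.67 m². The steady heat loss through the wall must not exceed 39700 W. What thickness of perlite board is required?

Model the wall as resistances in series:
R_magnesite brick = L/(kA) = 0.26/(3.96×9.67) = 0.00679 K/W
R_high-alumina brick = L/(kA) = 0.11/(2.12×9.67) = 0.005366 K/W
Sum of the known resistances R_other = 0.01216 K/W
Required total resistance R_tot = ΔT/Q_allow = 1086/39700 = 0.02736 K/W
R_perlite board = R_tot − R_other = 0.0152 K/W
L = R·k·A = 0.0152×0.0566×9.67

L ≈ 8.32 mm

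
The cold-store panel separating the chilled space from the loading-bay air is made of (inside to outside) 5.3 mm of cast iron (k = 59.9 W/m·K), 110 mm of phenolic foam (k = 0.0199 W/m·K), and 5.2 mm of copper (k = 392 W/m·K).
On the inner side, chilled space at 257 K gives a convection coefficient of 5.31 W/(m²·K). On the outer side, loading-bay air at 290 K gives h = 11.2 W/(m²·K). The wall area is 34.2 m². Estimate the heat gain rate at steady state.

Q ≈ 194 W

Series thermal resistances:
R_inner film = 1/(h_i·A) = 1/(5.31×34.2) = 0.005507 K/W
R_cast iron = L/(kA) = 0.0053/(59.9×34.2) = 2.587×10^-6 K/W
R_phenolic foam = L/(kA) = 0.11/(0.0199×34.2) = 0.1616 K/W
R_copper = L/(kA) = 0.0052/(392×34.2) = 3.879×10^-7 K/W
R_outer film = 1/(h_o·A) = 1/(11.2×34.2) = 0.002611 K/W
R_total = 0.1697 K/W
Q = ΔT / R_total = 33 / 0.1697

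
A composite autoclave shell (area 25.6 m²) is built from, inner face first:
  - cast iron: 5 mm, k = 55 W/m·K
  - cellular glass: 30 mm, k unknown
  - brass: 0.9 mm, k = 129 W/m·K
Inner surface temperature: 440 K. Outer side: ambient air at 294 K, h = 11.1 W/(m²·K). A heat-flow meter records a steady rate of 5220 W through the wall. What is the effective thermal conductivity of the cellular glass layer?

Model the wall as resistances in series:
R_cast iron = L/(kA) = 0.005/(55×25.6) = 3.551×10^-6 K/W
R_brass = L/(kA) = 0.0009/(129×25.6) = 2.725×10^-7 K/W
R_outer film = 1/(h_o·A) = 1/(11.1×25.6) = 0.003519 K/W
Sum of known resistances R_other = 0.003523 K/W
Total R = ΔT/Q = 146/5220 = 0.02797 K/W
R_cellular glass = R_total − R_other = 0.02445 K/W
k = L/(R·A) = 0.03/(0.02445×25.6)

k ≈ 0.0479 W/(m·K)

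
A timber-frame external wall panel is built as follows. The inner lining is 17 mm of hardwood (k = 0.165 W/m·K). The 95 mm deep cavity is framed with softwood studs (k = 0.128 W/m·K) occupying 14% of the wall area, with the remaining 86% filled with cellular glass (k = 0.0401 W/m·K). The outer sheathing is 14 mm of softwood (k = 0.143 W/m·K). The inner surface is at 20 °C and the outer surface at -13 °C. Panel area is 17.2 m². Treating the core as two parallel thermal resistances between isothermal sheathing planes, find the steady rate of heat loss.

Sheathing layers in series; stud and cavity paths in parallel between them.
R_inner = 0.017/(0.165×17.2) = 0.00599 K/W
R_stud  = 0.095/(0.128×0.14×17.2) = 0.3082 K/W
R_cav   = 0.095/(0.0401×0.86×17.2) = 0.1602 K/W
1/R_core = 1/R_stud + 1/R_cav → R_core = 0.1054 K/W
R_outer = 0.014/(0.143×17.2) = 0.005692 K/W
R_total = 0.1171 K/W
Q = ΔT/R_total = 33/0.1171

Q ≈ 282 W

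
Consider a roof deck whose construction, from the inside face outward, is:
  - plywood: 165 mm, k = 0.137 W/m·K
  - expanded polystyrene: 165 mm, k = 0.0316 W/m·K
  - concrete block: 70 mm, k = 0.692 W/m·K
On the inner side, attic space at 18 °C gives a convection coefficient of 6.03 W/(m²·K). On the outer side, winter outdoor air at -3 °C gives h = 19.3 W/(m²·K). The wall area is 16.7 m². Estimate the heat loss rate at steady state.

Thermal resistances in series:
R_inner film = 1/(h_i·A) = 1/(6.03×16.7) = 0.00993 K/W
R_plywood = L/(kA) = 0.165/(0.137×16.7) = 0.07212 K/W
R_expanded polystyrene = L/(kA) = 0.165/(0.0316×16.7) = 0.3127 K/W
R_concrete block = L/(kA) = 0.07/(0.692×16.7) = 0.006057 K/W
R_outer film = 1/(h_o·A) = 1/(19.3×16.7) = 0.003103 K/W
R_total = 0.4039 K/W
Q = ΔT / R_total = 21 / 0.4039

Q ≈ 52 W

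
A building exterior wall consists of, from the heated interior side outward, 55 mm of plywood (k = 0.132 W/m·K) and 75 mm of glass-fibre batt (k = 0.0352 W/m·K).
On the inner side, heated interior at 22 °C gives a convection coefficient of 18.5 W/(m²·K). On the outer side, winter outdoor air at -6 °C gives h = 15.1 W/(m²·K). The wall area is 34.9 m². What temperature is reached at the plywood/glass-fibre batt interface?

Series thermal resistances:
R_inner film = 1/(h_i·A) = 1/(18.5×34.9) = 0.001549 K/W
R_plywood = L/(kA) = 0.055/(0.132×34.9) = 0.01194 K/W
R_glass-fibre batt = L/(kA) = 0.075/(0.0352×34.9) = 0.06105 K/W
R_outer film = 1/(h_o·A) = 1/(15.1×34.9) = 0.001898 K/W
R_total = 0.07644 K/W;  Q = ΔT/R_total = 28/0.07644 = 366.3 W
T_interface = T_inner − Q·ΣR(inner→interface) = 22 − 366×0.01349

T ≈ 17.1 °C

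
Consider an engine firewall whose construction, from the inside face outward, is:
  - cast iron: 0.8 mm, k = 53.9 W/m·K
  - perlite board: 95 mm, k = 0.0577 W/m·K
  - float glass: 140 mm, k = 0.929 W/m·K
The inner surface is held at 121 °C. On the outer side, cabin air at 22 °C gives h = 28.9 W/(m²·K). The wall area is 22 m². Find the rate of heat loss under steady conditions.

Using the resistance-network approach (series):
R_cast iron = L/(kA) = 0.0008/(53.9×22) = 6.747×10^-7 K/W
R_perlite board = L/(kA) = 0.095/(0.0577×22) = 0.07484 K/W
R_float glass = L/(kA) = 0.14/(0.929×22) = 0.00685 K/W
R_outer film = 1/(h_o·A) = 1/(28.9×22) = 0.001573 K/W
R_total = 0.08326 K/W
Q = ΔT / R_total = 99 / 0.08326

Q ≈ 1190 W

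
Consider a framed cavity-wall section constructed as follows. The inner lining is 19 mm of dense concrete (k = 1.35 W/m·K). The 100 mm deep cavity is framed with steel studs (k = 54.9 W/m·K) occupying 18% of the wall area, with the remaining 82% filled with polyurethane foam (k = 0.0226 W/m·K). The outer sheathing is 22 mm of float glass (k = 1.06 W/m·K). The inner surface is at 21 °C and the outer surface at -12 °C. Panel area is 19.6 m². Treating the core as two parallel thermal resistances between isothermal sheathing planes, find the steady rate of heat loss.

Q ≈ 14400 W

Sheathing layers in series; stud and cavity paths in parallel between them.
R_inner = 0.019/(1.35×19.6) = 7.181×10^-4 K/W
R_stud  = 0.1/(54.9×0.18×19.6) = 5.163×10^-4 K/W
R_cav   = 0.1/(0.0226×0.82×19.6) = 0.2753 K/W
1/R_core = 1/R_stud + 1/R_cav → R_core = 5.153×10^-4 K/W
R_outer = 0.022/(1.06×19.6) = 0.001059 K/W
R_total = 0.002292 K/W
Q = ΔT/R_total = 33/0.002292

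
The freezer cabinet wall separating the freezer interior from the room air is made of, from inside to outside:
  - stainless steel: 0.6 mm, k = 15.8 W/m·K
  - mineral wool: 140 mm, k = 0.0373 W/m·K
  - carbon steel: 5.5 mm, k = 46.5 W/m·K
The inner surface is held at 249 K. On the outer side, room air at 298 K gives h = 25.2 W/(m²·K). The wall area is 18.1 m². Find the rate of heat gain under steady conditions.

Thermal resistances in series:
R_stainless steel = L/(kA) = 0.0006/(15.8×18.1) = 2.098×10^-6 K/W
R_mineral wool = L/(kA) = 0.14/(0.0373×18.1) = 0.2074 K/W
R_carbon steel = L/(kA) = 0.0055/(46.5×18.1) = 6.535×10^-6 K/W
R_outer film = 1/(h_o·A) = 1/(25.2×18.1) = 0.002192 K/W
R_total = 0.2096 K/W
Q = ΔT / R_total = 49 / 0.2096

Q ≈ 234 W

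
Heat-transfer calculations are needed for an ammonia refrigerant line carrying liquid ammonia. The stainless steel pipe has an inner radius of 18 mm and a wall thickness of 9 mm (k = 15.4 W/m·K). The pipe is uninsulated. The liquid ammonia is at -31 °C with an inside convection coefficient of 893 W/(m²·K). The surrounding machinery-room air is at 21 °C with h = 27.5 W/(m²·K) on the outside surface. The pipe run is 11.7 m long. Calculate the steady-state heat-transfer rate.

For a radial system each layer contributes R = ln(r_out/r_in)/(2πkL); films add R = 1/(hA).
R_inner film = 1/(h_i·2πr₁L) = 1/(893×2π×0.018×11.7) = 8.463×10^-4 K/W
R_stainless steel pipe wall = ln(27/18)/(2π×15.4×11.7) = 3.582×10^-4 K/W
R_outer film = 1/(h_o·2πr_oL) = 1/(27.5×2π×0.027×11.7) = 0.01832 K/W
R_total = 0.01952 K/W
Q = ΔT/R_total = 52/0.01952

Q ≈ 2660 W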